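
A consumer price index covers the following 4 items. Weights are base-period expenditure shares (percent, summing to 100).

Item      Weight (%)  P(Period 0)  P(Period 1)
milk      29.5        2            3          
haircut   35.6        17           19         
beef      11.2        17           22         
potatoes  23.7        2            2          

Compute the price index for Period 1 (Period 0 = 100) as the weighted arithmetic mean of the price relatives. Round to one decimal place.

122.2

milk: 29.5 × (3/2) = 29.5 × 1.500000 = 44.2500
haircut: 35.6 × (19/17) = 35.6 × 1.117647 = 39.7882
beef: 11.2 × (22/17) = 11.2 × 1.294118 = 14.4941
potatoes: 23.7 × (2/2) = 23.7 × 1.000000 = 23.7000
Index = Σ wᵢ·(p₁ᵢ/p₀ᵢ) = 44.2500 + 39.7882 + 14.4941 + 23.7000 = 122.2324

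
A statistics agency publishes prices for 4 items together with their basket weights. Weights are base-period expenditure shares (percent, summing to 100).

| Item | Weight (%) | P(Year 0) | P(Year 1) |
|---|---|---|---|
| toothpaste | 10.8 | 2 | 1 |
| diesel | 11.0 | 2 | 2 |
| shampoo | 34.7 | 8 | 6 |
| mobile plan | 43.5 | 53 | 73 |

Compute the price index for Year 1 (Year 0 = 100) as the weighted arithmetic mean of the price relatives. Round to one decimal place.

102.3

toothpaste: 10.8 × (1/2) = 10.8 × 0.500000 = 5.4000
diesel: 11.0 × (2/2) = 11.0 × 1.000000 = 11.0000
shampoo: 34.7 × (6/8) = 34.7 × 0.750000 = 26.0250
mobile plan: 43.5 × (73/53) = 43.5 × 1.377358 = 59.9151
Index = Σ wᵢ·(p₁ᵢ/p₀ᵢ) = 5.4000 + 11.0000 + 26.0250 + 59.9151 = 102.3401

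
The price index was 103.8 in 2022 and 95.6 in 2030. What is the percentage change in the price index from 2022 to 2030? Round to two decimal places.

-7.90%

Change = (95.6 − 103.8) / 103.8 × 100
       = -8.2 / 103.8 × 100 = -7.8998%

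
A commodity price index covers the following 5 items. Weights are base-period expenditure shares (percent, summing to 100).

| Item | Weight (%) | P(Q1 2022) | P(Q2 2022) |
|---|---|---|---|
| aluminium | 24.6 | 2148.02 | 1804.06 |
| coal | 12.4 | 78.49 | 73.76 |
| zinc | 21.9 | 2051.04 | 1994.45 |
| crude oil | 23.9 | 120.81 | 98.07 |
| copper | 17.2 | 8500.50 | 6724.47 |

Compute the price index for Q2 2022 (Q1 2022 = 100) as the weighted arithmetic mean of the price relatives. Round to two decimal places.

aluminium: 24.6 × (1804.06/2148.02) = 24.6 × 0.839871 = 20.6608
coal: 12.4 × (73.76/78.49) = 12.4 × 0.939738 = 11.6527
zinc: 21.9 × (1994.45/2051.04) = 21.9 × 0.972409 = 21.2958
crude oil: 23.9 × (98.07/120.81) = 23.9 × 0.811771 = 19.4013
copper: 17.2 × (6724.47/8500.50) = 17.2 × 0.791068 = 13.6064
Index = Σ wᵢ·(p₁ᵢ/p₀ᵢ) = 20.6608 + 11.6527 + 21.2958 + 19.4013 + 13.6064 = 86.6170

86.62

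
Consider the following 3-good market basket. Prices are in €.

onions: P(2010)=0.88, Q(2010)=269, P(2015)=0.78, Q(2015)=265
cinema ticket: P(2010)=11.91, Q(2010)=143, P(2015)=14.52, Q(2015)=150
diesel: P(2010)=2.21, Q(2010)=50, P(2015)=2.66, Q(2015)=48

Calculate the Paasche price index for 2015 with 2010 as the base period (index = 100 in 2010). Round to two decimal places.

118.19

Paasche price index uses current-period quantities as weights.
ΣP(2015)·Q(2015) = 0.78×265 + 14.52×150 + 2.66×48 = 206.7 + 2178 + 127.68 = 2512.38
ΣP(2010)·Q(2015) = 0.88×265 + 11.91×150 + 2.21×48 = 233.2 + 1786.5 + 106.08 = 2125.78
Index = 2512.38 / 2125.78 × 100 = 118.1863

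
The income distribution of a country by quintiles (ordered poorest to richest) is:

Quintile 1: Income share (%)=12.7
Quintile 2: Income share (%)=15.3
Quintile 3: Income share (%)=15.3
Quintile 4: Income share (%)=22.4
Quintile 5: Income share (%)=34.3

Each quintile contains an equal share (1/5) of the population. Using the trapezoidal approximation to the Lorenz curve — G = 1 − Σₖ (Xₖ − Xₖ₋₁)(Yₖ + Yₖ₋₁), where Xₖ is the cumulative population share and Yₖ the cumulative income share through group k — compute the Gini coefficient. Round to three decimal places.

0.201

Cumulative income shares Yₖ: 0.1270, 0.2800, 0.4330, 0.6570, 1.0000
Σ (Xₖ−Xₖ₋₁)(Yₖ+Yₖ₋₁) = (1/5)(0.1270+0.0000) + (1/5)(0.2800+0.1270) + (1/5)(0.4330+0.2800) + (1/5)(0.6570+0.4330) + (1/5)(1.0000+0.6570)
  = 0.0254 + 0.0814 + 0.1426 + 0.2180 + 0.3314 = 0.7988
G = 1 − 0.7988 = 0.2012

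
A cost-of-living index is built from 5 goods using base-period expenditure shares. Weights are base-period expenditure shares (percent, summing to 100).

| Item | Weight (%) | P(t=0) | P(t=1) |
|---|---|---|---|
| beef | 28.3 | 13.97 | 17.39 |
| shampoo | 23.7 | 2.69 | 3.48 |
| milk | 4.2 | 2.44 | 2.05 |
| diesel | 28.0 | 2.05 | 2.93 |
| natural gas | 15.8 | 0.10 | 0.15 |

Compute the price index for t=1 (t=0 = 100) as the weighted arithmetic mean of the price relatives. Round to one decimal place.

beef: 28.3 × (17.39/13.97) = 28.3 × 1.244810 = 35.2281
shampoo: 23.7 × (3.48/2.69) = 23.7 × 1.293680 = 30.6602
milk: 4.2 × (2.05/2.44) = 4.2 × 0.840164 = 3.5287
diesel: 28.0 × (2.93/2.05) = 28.0 × 1.429268 = 40.0195
natural gas: 15.8 × (0.15/0.10) = 15.8 × 1.500000 = 23.7000
Index = Σ wᵢ·(p₁ᵢ/p₀ᵢ) = 35.2281 + 30.6602 + 3.5287 + 40.0195 + 23.7000 = 133.1366

133.1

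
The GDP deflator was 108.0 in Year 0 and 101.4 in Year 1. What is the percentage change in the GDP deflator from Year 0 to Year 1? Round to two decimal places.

Change = (101.4 − 108.0) / 108.0 × 100
       = -6.6 / 108.0 × 100 = -6.1111%

-6.11%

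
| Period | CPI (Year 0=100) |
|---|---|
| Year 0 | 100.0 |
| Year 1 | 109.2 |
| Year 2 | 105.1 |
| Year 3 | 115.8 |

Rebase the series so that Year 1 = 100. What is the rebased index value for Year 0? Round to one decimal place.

Rebased(Year 0) = 100.0 / 109.2 × 100 = 91.5751

91.6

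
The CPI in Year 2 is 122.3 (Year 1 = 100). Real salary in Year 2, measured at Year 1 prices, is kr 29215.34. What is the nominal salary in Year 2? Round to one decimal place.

35730.4

Nominal = Real × (Index/100) = 29215.34 × (122.3/100)
        = 29215.34 × 1.223 = 35730.3608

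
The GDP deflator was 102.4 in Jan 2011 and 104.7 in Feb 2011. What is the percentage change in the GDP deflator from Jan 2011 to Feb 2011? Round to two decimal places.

Change = (104.7 − 102.4) / 102.4 × 100
       = 2.3 / 102.4 × 100 = 2.2461%

2.25%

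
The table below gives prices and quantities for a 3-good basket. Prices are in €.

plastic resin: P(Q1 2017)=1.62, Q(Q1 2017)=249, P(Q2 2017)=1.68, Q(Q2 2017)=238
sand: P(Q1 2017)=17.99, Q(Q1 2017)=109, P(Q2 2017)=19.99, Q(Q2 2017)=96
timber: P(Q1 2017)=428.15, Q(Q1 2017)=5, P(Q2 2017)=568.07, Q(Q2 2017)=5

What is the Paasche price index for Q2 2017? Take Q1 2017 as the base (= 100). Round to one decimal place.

121.3

Paasche price index uses current-period quantities as weights.
ΣP(Q2 2017)·Q(Q2 2017) = 1.68×238 + 19.99×96 + 568.07×5 = 399.84 + 1919.04 + 2840.35 = 5159.23
ΣP(Q1 2017)·Q(Q2 2017) = 1.62×238 + 17.99×96 + 428.15×5 = 385.56 + 1727.04 + 2140.75 = 4253.35
Index = 5159.23 / 4253.35 × 100 = 121.2980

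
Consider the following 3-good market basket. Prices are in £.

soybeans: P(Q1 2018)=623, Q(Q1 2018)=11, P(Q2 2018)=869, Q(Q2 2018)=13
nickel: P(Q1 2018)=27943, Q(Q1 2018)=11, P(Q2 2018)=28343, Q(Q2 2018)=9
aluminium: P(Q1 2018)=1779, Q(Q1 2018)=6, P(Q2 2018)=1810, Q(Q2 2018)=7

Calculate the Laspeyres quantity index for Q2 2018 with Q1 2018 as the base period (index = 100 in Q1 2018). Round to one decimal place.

83.7

Laspeyres quantity index uses base-period prices as weights.
ΣP(Q1 2018)·Q(Q2 2018) = 623×13 + 27943×9 + 1779×7 = 8099 + 251487 + 12453 = 272039
ΣP(Q1 2018)·Q(Q1 2018) = 623×11 + 27943×11 + 1779×6 = 6853 + 307373 + 10674 = 324900
Index = 272039 / 324900 × 100 = 83.7301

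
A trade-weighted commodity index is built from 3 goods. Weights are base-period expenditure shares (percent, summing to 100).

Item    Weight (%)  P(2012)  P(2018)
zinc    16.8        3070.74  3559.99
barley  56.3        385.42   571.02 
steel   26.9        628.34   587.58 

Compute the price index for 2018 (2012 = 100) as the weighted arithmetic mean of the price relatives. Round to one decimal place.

128.0

zinc: 16.8 × (3559.99/3070.74) = 16.8 × 1.159326 = 19.4767
barley: 56.3 × (571.02/385.42) = 56.3 × 1.481553 = 83.4114
steel: 26.9 × (587.58/628.34) = 26.9 × 0.935131 = 25.1550
Index = Σ wᵢ·(p₁ᵢ/p₀ᵢ) = 19.4767 + 83.4114 + 25.1550 = 128.0431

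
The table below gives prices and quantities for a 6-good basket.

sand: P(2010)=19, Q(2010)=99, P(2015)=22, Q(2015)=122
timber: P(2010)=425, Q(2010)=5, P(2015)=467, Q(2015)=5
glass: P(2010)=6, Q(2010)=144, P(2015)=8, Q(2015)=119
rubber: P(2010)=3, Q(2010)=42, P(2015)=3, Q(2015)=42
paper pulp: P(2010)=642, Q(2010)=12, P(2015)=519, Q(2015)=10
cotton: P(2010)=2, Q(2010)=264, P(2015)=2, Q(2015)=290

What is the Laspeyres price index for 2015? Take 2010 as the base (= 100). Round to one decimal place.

Laspeyres price index uses base-period quantities as weights.
ΣP(2015)·Q(2010) = 22×99 + 467×5 + 8×144 + 3×42 + 519×12 + 2×264 = 2178 + 2335 + 1152 + 126 + 6228 + 528 = 12547
ΣP(2010)·Q(2010) = 19×99 + 425×5 + 6×144 + 3×42 + 642×12 + 2×264 = 1881 + 2125 + 864 + 126 + 7704 + 528 = 13228
Index = 12547 / 13228 × 100 = 94.8518

94.9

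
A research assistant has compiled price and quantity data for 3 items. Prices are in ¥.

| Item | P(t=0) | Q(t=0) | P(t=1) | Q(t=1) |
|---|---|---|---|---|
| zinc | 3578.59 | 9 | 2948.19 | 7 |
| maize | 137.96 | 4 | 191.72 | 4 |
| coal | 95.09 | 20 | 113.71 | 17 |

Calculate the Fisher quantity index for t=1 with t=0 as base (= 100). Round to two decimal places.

78.72

Laspeyres component (base-period weights):
ΣP(t=0)Q(t=1) = 3578.59×7 + 137.96×4 + 95.09×17 = 25050.13 + 551.84 + 1616.53 = 27218.5
ΣP(t=0)Q(t=0) = 3578.59×9 + 137.96×4 + 95.09×20 = 32207.31 + 551.84 + 1901.8 = 34660.95
L = 27218.5 / 34660.95 × 100 = 78.5279
Paasche component (current-period weights):
ΣP(t=1)Q(t=1) = 2948.19×7 + 191.72×4 + 113.71×17 = 20637.33 + 766.88 + 1933.07 = 23337.28
ΣP(t=1)Q(t=0) = 2948.19×9 + 191.72×4 + 113.71×20 = 26533.71 + 766.88 + 2274.2 = 29574.79
P = 23337.28 / 29574.79 × 100 = 78.9094
Fisher = √(L × P) = √(78.5279 × 78.9094) = 78.7184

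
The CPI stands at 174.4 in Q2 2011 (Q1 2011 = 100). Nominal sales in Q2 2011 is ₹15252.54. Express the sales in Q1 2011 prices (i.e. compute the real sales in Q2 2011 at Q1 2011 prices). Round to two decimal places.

Real = Nominal ÷ (Index/100) = 15252.54 ÷ (174.4/100)
     = 15252.54 ÷ 1.744 = 8745.7225

8745.72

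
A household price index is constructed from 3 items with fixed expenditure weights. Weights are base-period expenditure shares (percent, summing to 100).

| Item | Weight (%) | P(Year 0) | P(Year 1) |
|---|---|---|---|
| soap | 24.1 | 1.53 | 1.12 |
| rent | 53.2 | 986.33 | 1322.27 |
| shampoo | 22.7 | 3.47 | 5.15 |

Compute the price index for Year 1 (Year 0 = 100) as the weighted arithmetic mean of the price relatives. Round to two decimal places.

122.65

soap: 24.1 × (1.12/1.53) = 24.1 × 0.732026 = 17.6418
rent: 53.2 × (1322.27/986.33) = 53.2 × 1.340596 = 71.3197
shampoo: 22.7 × (5.15/3.47) = 22.7 × 1.484150 = 33.6902
Index = Σ wᵢ·(p₁ᵢ/p₀ᵢ) = 17.6418 + 71.3197 + 33.6902 = 122.6517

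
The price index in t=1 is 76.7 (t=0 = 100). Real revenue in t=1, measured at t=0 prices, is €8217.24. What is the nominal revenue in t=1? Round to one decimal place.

Nominal = Real × (Index/100) = 8217.24 × (76.7/100)
        = 8217.24 × 0.767 = 6302.6231

6302.6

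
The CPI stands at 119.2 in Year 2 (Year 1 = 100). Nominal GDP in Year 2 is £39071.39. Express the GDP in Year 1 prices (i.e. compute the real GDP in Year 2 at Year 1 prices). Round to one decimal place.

32778.0

Real = Nominal ÷ (Index/100) = 39071.39 ÷ (119.2/100)
     = 39071.39 ÷ 1.192 = 32778.0117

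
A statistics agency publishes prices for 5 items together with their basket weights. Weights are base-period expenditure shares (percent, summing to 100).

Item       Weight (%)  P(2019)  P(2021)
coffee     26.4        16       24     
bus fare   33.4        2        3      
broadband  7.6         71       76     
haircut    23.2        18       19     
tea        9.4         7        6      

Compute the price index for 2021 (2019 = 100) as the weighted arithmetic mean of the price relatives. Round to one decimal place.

130.4

coffee: 26.4 × (24/16) = 26.4 × 1.500000 = 39.6000
bus fare: 33.4 × (3/2) = 33.4 × 1.500000 = 50.1000
broadband: 7.6 × (76/71) = 7.6 × 1.070423 = 8.1352
haircut: 23.2 × (19/18) = 23.2 × 1.055556 = 24.4889
tea: 9.4 × (6/7) = 9.4 × 0.857143 = 8.0571
Index = Σ wᵢ·(p₁ᵢ/p₀ᵢ) = 39.6000 + 50.1000 + 8.1352 + 24.4889 + 8.0571 = 130.3812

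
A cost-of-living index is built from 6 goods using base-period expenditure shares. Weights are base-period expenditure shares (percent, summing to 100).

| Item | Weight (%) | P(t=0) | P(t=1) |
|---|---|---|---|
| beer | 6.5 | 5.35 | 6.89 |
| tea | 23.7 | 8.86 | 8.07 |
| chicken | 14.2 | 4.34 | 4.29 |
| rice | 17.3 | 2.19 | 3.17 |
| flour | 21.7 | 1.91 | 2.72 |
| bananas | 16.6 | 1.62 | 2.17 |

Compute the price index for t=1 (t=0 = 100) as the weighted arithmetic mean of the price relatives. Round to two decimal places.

122.17

beer: 6.5 × (6.89/5.35) = 6.5 × 1.287850 = 8.3710
tea: 23.7 × (8.07/8.86) = 23.7 × 0.910835 = 21.5868
chicken: 14.2 × (4.29/4.34) = 14.2 × 0.988479 = 14.0364
rice: 17.3 × (3.17/2.19) = 17.3 × 1.447489 = 25.0416
flour: 21.7 × (2.72/1.91) = 21.7 × 1.424084 = 30.9026
bananas: 16.6 × (2.17/1.62) = 16.6 × 1.339506 = 22.2358
Index = Σ wᵢ·(p₁ᵢ/p₀ᵢ) = 8.3710 + 21.5868 + 14.0364 + 25.0416 + 30.9026 + 22.2358 = 122.1742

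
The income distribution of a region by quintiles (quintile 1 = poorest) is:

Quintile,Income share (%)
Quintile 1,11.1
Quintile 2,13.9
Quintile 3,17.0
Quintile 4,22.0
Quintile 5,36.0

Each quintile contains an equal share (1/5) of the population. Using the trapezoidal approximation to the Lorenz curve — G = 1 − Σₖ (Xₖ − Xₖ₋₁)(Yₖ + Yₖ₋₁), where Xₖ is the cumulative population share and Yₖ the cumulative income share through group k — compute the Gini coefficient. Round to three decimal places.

0.232

Cumulative income shares Yₖ: 0.1110, 0.2500, 0.4200, 0.6400, 1.0000
Σ (Xₖ−Xₖ₋₁)(Yₖ+Yₖ₋₁) = (1/5)(0.1110+0.0000) + (1/5)(0.2500+0.1110) + (1/5)(0.4200+0.2500) + (1/5)(0.6400+0.4200) + (1/5)(1.0000+0.6400)
  = 0.0222 + 0.0722 + 0.1340 + 0.2120 + 0.3280 = 0.7684
G = 1 − 0.7684 = 0.2316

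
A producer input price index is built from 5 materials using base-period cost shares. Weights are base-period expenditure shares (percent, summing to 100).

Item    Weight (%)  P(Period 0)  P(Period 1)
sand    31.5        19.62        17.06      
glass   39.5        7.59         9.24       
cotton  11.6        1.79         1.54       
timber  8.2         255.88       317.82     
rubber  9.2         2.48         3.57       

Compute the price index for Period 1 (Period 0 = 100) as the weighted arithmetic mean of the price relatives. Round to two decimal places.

sand: 31.5 × (17.06/19.62) = 31.5 × 0.869521 = 27.3899
glass: 39.5 × (9.24/7.59) = 39.5 × 1.217391 = 48.0870
cotton: 11.6 × (1.54/1.79) = 11.6 × 0.860335 = 9.9799
timber: 8.2 × (317.82/255.88) = 8.2 × 1.242067 = 10.1849
rubber: 9.2 × (3.57/2.48) = 9.2 × 1.439516 = 13.2435
Index = Σ wᵢ·(p₁ᵢ/p₀ᵢ) = 27.3899 + 48.0870 + 9.9799 + 10.1849 + 13.2435 = 108.8852

108.89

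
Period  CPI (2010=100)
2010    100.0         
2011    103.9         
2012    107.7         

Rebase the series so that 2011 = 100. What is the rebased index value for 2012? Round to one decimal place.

Rebased(2012) = 107.7 / 103.9 × 100 = 103.6574

103.7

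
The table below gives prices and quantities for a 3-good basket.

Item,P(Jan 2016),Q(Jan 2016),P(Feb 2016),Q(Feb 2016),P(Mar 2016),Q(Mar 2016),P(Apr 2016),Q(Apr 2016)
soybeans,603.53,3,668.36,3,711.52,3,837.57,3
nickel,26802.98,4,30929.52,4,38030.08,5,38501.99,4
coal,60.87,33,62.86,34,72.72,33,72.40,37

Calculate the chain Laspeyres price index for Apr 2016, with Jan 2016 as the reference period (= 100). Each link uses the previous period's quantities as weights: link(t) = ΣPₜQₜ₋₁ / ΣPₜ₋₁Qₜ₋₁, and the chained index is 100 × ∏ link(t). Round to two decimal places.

143.06

Link Jan 2016→Feb 2016:
ΣP(Feb 2016)Q(Jan 2016) = 668.36×3 + 30929.52×4 + 62.86×33 = 2005.08 + 123718.08 + 2074.38 = 127797.54
ΣP(Jan 2016)Q(Jan 2016) = 603.53×3 + 26802.98×4 + 60.87×33 = 1810.59 + 107211.92 + 2008.71 = 111031.22
link = 127797.54/111031.22 = 1.151005
Link Feb 2016→Mar 2016:
ΣP(Mar 2016)Q(Feb 2016) = 711.52×3 + 38030.08×4 + 72.72×34 = 2134.56 + 152120.32 + 2472.48 = 156727.36
ΣP(Feb 2016)Q(Feb 2016) = 668.36×3 + 30929.52×4 + 62.86×34 = 2005.08 + 123718.08 + 2137.24 = 127860.4
link = 156727.36/127860.4 = 1.225769
Link Mar 2016→Apr 2016:
ΣP(Apr 2016)Q(Mar 2016) = 837.57×3 + 38501.99×5 + 72.40×33 = 2512.71 + 192509.95 + 2389.2 = 197411.86
ΣP(Mar 2016)Q(Mar 2016) = 711.52×3 + 38030.08×5 + 72.72×33 = 2134.56 + 190150.4 + 2399.76 = 194684.72
link = 197411.86/194684.72 = 1.014008
Chained index = 100 × 1.151005 × 1.225769 × 1.014008 = 143.0631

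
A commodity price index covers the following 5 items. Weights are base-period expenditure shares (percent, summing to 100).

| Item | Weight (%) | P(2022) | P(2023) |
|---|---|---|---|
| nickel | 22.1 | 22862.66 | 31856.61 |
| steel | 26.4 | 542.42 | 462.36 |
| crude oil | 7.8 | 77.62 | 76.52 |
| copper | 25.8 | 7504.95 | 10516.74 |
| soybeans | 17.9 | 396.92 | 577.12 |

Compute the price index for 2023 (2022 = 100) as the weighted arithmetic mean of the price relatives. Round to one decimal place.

nickel: 22.1 × (31856.61/22862.66) = 22.1 × 1.393390 = 30.7939
steel: 26.4 × (462.36/542.42) = 26.4 × 0.852402 = 22.5034
crude oil: 7.8 × (76.52/77.62) = 7.8 × 0.985828 = 7.6895
copper: 25.8 × (10516.74/7504.95) = 25.8 × 1.401307 = 36.1537
soybeans: 17.9 × (577.12/396.92) = 17.9 × 1.453996 = 26.0265
Index = Σ wᵢ·(p₁ᵢ/p₀ᵢ) = 30.7939 + 22.5034 + 7.6895 + 36.1537 + 26.0265 = 123.1671

123.2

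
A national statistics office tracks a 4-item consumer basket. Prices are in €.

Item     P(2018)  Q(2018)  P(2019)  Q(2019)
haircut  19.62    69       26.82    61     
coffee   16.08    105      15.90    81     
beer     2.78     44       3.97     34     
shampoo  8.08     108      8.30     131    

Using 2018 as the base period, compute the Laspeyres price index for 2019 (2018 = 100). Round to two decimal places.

Laspeyres price index uses base-period quantities as weights.
ΣP(2019)·Q(2018) = 26.82×69 + 15.90×105 + 3.97×44 + 8.30×108 = 1850.58 + 1669.5 + 174.68 + 896.4 = 4591.16
ΣP(2018)·Q(2018) = 19.62×69 + 16.08×105 + 2.78×44 + 8.08×108 = 1353.78 + 1688.4 + 122.32 + 872.64 = 4037.14
Index = 4591.16 / 4037.14 × 100 = 113.7231

113.72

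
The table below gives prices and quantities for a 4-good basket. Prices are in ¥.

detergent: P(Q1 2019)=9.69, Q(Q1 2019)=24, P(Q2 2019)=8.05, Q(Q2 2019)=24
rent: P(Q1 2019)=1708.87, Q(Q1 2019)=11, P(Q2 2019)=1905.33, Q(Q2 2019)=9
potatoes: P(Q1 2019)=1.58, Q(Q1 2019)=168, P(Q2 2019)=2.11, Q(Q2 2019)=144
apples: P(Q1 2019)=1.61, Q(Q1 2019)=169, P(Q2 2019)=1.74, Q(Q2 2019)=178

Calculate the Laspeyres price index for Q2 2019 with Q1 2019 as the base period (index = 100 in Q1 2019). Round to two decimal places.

Laspeyres price index uses base-period quantities as weights.
ΣP(Q2 2019)·Q(Q1 2019) = 8.05×24 + 1905.33×11 + 2.11×168 + 1.74×169 = 193.2 + 20958.63 + 354.48 + 294.06 = 21800.37
ΣP(Q1 2019)·Q(Q1 2019) = 9.69×24 + 1708.87×11 + 1.58×168 + 1.61×169 = 232.56 + 18797.57 + 265.44 + 272.09 = 19567.66
Index = 21800.37 / 19567.66 × 100 = 111.4102

111.41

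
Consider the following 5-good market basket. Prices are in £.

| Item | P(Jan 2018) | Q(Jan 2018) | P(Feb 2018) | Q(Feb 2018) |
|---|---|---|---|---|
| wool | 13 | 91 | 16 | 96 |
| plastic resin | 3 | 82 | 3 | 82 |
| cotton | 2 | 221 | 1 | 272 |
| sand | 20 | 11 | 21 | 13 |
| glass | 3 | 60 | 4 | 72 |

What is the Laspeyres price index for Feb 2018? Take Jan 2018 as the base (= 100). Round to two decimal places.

105.42

Laspeyres price index uses base-period quantities as weights.
ΣP(Feb 2018)·Q(Jan 2018) = 16×91 + 3×82 + 1×221 + 21×11 + 4×60 = 1456 + 246 + 221 + 231 + 240 = 2394
ΣP(Jan 2018)·Q(Jan 2018) = 13×91 + 3×82 + 2×221 + 20×11 + 3×60 = 1183 + 246 + 442 + 220 + 180 = 2271
Index = 2394 / 2271 × 100 = 105.4161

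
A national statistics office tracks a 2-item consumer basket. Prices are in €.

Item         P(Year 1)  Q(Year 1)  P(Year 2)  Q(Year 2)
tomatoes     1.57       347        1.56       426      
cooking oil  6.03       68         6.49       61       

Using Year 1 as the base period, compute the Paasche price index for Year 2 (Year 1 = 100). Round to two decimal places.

Paasche price index uses current-period quantities as weights.
ΣP(Year 2)·Q(Year 2) = 1.56×426 + 6.49×61 = 664.56 + 395.89 = 1060.45
ΣP(Year 1)·Q(Year 2) = 1.57×426 + 6.03×61 = 668.82 + 367.83 = 1036.65
Index = 1060.45 / 1036.65 × 100 = 102.2959

102.30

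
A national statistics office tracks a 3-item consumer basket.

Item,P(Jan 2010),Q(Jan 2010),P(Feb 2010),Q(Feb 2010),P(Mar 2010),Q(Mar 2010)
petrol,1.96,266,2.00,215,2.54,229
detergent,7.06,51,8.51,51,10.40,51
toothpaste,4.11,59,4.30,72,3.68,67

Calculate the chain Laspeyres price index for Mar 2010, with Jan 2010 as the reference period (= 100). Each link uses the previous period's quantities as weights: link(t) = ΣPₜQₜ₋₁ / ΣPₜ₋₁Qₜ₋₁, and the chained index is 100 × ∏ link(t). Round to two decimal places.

124.04

Link Jan 2010→Feb 2010:
ΣP(Feb 2010)Q(Jan 2010) = 2.00×266 + 8.51×51 + 4.30×59 = 532 + 434.01 + 253.7 = 1219.71
ΣP(Jan 2010)Q(Jan 2010) = 1.96×266 + 7.06×51 + 4.11×59 = 521.36 + 360.06 + 242.49 = 1123.91
link = 1219.71/1123.91 = 1.085238
Link Feb 2010→Mar 2010:
ΣP(Mar 2010)Q(Feb 2010) = 2.54×215 + 10.40×51 + 3.68×72 = 546.1 + 530.4 + 264.96 = 1341.46
ΣP(Feb 2010)Q(Feb 2010) = 2.00×215 + 8.51×51 + 4.30×72 = 430 + 434.01 + 309.6 = 1173.61
link = 1341.46/1173.61 = 1.143020
Chained index = 100 × 1.085238 × 1.143020 = 124.0449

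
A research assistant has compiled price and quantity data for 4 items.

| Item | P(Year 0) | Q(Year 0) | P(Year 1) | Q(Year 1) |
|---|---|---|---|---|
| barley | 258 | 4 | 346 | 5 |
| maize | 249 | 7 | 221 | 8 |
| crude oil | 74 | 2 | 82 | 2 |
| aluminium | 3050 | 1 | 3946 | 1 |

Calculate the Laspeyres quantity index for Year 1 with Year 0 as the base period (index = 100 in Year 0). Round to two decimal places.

Laspeyres quantity index uses base-period prices as weights.
ΣP(Year 0)·Q(Year 1) = 258×5 + 249×8 + 74×2 + 3050×1 = 1290 + 1992 + 148 + 3050 = 6480
ΣP(Year 0)·Q(Year 0) = 258×4 + 249×7 + 74×2 + 3050×1 = 1032 + 1743 + 148 + 3050 = 5973
Index = 6480 / 5973 × 100 = 108.4882

108.49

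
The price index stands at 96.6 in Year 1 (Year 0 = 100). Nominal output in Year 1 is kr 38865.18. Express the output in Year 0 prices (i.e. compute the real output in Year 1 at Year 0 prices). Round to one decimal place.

Real = Nominal ÷ (Index/100) = 38865.18 ÷ (96.6/100)
     = 38865.18 ÷ 0.966 = 40233.1056

40233.1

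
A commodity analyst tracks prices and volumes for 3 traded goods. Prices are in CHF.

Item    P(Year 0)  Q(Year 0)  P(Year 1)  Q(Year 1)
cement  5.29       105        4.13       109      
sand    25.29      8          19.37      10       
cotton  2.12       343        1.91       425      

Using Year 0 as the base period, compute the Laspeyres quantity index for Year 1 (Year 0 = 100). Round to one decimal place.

Laspeyres quantity index uses base-period prices as weights.
ΣP(Year 0)·Q(Year 1) = 5.29×109 + 25.29×10 + 2.12×425 = 576.61 + 252.9 + 901 = 1730.51
ΣP(Year 0)·Q(Year 0) = 5.29×105 + 25.29×8 + 2.12×343 = 555.45 + 202.32 + 727.16 = 1484.93
Index = 1730.51 / 1484.93 × 100 = 116.5382

116.5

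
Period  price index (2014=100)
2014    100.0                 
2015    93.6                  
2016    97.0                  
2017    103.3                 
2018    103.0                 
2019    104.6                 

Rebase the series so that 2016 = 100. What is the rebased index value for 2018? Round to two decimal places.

Rebased(2018) = 103.0 / 97.0 × 100 = 106.1856

106.19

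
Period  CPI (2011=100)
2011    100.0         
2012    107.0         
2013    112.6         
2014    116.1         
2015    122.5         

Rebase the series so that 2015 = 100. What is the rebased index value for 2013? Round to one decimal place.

91.9

Rebased(2013) = 112.6 / 122.5 × 100 = 91.9184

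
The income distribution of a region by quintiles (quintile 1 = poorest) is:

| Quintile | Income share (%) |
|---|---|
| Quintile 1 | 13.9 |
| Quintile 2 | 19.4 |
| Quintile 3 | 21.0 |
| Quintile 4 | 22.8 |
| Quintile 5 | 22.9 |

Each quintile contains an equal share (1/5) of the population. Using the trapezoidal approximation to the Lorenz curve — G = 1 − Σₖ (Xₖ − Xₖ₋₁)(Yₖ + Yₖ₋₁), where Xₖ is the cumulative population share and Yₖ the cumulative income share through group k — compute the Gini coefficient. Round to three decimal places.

Cumulative income shares Yₖ: 0.1390, 0.3330, 0.5430, 0.7710, 1.0000
Σ (Xₖ−Xₖ₋₁)(Yₖ+Yₖ₋₁) = (1/5)(0.1390+0.0000) + (1/5)(0.3330+0.1390) + (1/5)(0.5430+0.3330) + (1/5)(0.7710+0.5430) + (1/5)(1.0000+0.7710)
  = 0.0278 + 0.0944 + 0.1752 + 0.2628 + 0.3542 = 0.9144
G = 1 − 0.9144 = 0.0856

0.086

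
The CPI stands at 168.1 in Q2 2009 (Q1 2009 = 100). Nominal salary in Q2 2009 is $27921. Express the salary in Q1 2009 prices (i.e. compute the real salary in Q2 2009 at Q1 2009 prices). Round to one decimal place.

16609.8

Real = Nominal ÷ (Index/100) = 27921 ÷ (168.1/100)
     = 27921 ÷ 1.681 = 16609.7561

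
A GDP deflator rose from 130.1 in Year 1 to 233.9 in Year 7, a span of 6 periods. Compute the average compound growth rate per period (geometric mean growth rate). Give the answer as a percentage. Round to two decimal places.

10.27%

Growth factor = (233.9/130.1)^(1/6) = (1.797848)^(1/6) = 1.102704
Growth rate = 1.102704 − 1 = 0.102704 = 10.2704%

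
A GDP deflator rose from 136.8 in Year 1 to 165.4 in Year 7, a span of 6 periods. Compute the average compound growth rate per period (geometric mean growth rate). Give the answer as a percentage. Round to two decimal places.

3.21%

Growth factor = (165.4/136.8)^(1/6) = (1.209064)^(1/6) = 1.032147
Growth rate = 1.032147 − 1 = 0.032147 = 3.2147%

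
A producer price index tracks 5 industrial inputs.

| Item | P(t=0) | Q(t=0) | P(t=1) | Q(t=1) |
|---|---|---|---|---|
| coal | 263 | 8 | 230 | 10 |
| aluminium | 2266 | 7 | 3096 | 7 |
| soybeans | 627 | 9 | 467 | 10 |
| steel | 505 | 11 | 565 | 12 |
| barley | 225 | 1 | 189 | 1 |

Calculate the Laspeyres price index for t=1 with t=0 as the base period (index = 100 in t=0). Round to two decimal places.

Laspeyres price index uses base-period quantities as weights.
ΣP(t=1)·Q(t=0) = 230×8 + 3096×7 + 467×9 + 565×11 + 189×1 = 1840 + 21672 + 4203 + 6215 + 189 = 34119
ΣP(t=0)·Q(t=0) = 263×8 + 2266×7 + 627×9 + 505×11 + 225×1 = 2104 + 15862 + 5643 + 5555 + 225 = 29389
Index = 34119 / 29389 × 100 = 116.0945

116.09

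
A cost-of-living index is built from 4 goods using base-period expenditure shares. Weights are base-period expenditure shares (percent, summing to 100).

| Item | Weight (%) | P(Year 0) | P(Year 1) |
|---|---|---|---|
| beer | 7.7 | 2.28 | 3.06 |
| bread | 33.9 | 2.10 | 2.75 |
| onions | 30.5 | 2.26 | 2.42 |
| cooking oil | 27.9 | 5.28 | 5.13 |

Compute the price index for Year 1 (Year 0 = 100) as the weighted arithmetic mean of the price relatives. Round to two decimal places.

114.49

beer: 7.7 × (3.06/2.28) = 7.7 × 1.342105 = 10.3342
bread: 33.9 × (2.75/2.10) = 33.9 × 1.309524 = 44.3929
onions: 30.5 × (2.42/2.26) = 30.5 × 1.070796 = 32.6593
cooking oil: 27.9 × (5.13/5.28) = 27.9 × 0.971591 = 27.1074
Index = Σ wᵢ·(p₁ᵢ/p₀ᵢ) = 10.3342 + 44.3929 + 32.6593 + 27.1074 = 114.4937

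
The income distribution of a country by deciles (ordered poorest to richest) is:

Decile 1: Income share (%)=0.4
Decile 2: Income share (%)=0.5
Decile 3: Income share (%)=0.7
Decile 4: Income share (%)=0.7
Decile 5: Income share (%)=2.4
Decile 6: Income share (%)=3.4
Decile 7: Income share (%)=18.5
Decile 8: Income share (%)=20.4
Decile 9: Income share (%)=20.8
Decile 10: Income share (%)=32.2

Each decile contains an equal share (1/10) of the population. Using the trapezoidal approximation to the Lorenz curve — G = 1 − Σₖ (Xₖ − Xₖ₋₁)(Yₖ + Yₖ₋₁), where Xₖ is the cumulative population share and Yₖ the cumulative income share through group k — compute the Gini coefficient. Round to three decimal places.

0.581

Cumulative income shares Yₖ: 0.0040, 0.0090, 0.0160, 0.0230, 0.0470, 0.0810, 0.2660, 0.4700, 0.6780, 1.0000
Σ (Xₖ−Xₖ₋₁)(Yₖ+Yₖ₋₁) = (1/10)(0.0040+0.0000) + (1/10)(0.0090+0.0040) + (1/10)(0.0160+0.0090) + (1/10)(0.0230+0.0160) + (1/10)(0.0470+0.0230) + (1/10)(0.0810+0.0470) + (1/10)(0.2660+0.0810) + (1/10)(0.4700+0.2660) + (1/10)(0.6780+0.4700) + (1/10)(1.0000+0.6780)
  = 0.0004 + 0.0013 + 0.0025 + 0.0039 + 0.0070 + 0.0128 + 0.0347 + 0.0736 + 0.1148 + 0.1678 = 0.4188
G = 1 − 0.4188 = 0.5812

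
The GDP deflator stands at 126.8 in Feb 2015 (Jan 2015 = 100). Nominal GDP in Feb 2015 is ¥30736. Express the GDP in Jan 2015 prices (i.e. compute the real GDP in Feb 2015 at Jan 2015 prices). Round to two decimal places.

Real = Nominal ÷ (Index/100) = 30736 ÷ (126.8/100)
     = 30736 ÷ 1.268 = 24239.7476

24239.75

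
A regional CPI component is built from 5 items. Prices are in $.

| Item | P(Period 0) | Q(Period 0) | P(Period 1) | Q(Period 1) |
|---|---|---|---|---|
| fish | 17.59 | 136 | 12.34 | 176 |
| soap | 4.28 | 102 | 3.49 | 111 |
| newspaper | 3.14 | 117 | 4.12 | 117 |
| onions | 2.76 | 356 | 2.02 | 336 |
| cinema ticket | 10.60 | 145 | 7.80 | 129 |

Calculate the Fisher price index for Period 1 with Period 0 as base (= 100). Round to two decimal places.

Laspeyres component (base-period weights):
ΣP(Period 1)Q(Period 0) = 12.34×136 + 3.49×102 + 4.12×117 + 2.02×356 + 7.80×145 = 1678.24 + 355.98 + 482.04 + 719.12 + 1131 = 4366.38
ΣP(Period 0)Q(Period 0) = 17.59×136 + 4.28×102 + 3.14×117 + 2.76×356 + 10.60×145 = 2392.24 + 436.56 + 367.38 + 982.56 + 1537 = 5715.74
L = 4366.38 / 5715.74 × 100 = 76.3922
Paasche component (current-period weights):
ΣP(Period 1)Q(Period 1) = 12.34×176 + 3.49×111 + 4.12×117 + 2.02×336 + 7.80×129 = 2171.84 + 387.39 + 482.04 + 678.72 + 1006.2 = 4726.19
ΣP(Period 0)Q(Period 1) = 17.59×176 + 4.28×111 + 3.14×117 + 2.76×336 + 10.60×129 = 3095.84 + 475.08 + 367.38 + 927.36 + 1367.4 = 6233.06
P = 4726.19 / 6233.06 × 100 = 75.8246
Fisher = √(L × P) = √(76.3922 × 75.8246) = 76.1079

76.11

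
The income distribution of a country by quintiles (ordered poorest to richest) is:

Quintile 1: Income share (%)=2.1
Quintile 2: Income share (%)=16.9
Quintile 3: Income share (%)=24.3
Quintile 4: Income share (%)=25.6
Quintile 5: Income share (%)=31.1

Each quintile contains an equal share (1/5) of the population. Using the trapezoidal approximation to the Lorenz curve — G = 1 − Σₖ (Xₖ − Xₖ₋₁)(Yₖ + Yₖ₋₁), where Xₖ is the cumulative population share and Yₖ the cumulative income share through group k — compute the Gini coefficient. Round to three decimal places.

0.267

Cumulative income shares Yₖ: 0.0210, 0.1900, 0.4330, 0.6890, 1.0000
Σ (Xₖ−Xₖ₋₁)(Yₖ+Yₖ₋₁) = (1/5)(0.0210+0.0000) + (1/5)(0.1900+0.0210) + (1/5)(0.4330+0.1900) + (1/5)(0.6890+0.4330) + (1/5)(1.0000+0.6890)
  = 0.0042 + 0.0422 + 0.1246 + 0.2244 + 0.3378 = 0.7332
G = 1 − 0.7332 = 0.2668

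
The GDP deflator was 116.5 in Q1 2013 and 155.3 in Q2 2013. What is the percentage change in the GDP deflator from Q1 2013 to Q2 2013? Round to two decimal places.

Change = (155.3 − 116.5) / 116.5 × 100
       = 38.8 / 116.5 × 100 = 33.3047%

33.30%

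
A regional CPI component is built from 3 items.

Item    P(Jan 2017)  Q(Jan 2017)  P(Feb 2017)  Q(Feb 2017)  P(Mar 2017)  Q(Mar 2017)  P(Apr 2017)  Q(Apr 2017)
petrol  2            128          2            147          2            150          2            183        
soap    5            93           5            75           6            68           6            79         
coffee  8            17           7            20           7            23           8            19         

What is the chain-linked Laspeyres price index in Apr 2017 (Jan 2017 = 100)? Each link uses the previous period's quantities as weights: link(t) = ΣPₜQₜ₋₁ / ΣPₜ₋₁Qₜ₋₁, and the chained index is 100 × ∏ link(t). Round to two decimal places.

Link Jan 2017→Feb 2017:
ΣP(Feb 2017)Q(Jan 2017) = 2×128 + 5×93 + 7×17 = 256 + 465 + 119 = 840
ΣP(Jan 2017)Q(Jan 2017) = 2×128 + 5×93 + 8×17 = 256 + 465 + 136 = 857
link = 840/857 = 0.980163
Link Feb 2017→Mar 2017:
ΣP(Mar 2017)Q(Feb 2017) = 2×147 + 6×75 + 7×20 = 294 + 450 + 140 = 884
ΣP(Feb 2017)Q(Feb 2017) = 2×147 + 5×75 + 7×20 = 294 + 375 + 140 = 809
link = 884/809 = 1.092707
Link Mar 2017→Apr 2017:
ΣP(Apr 2017)Q(Mar 2017) = 2×150 + 6×68 + 8×23 = 300 + 408 + 184 = 892
ΣP(Mar 2017)Q(Mar 2017) = 2×150 + 6×68 + 7×23 = 300 + 408 + 161 = 869
link = 892/869 = 1.026467
Chained index = 100 × 0.980163 × 1.092707 × 1.026467 = 109.9379

109.94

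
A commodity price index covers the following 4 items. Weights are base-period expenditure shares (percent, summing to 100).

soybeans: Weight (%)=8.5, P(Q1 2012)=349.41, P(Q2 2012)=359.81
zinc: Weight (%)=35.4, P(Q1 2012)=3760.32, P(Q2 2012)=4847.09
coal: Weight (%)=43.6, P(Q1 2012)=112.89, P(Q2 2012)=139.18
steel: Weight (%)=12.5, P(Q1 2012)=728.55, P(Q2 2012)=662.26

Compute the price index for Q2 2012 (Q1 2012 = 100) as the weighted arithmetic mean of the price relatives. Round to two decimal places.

119.50

soybeans: 8.5 × (359.81/349.41) = 8.5 × 1.029764 = 8.7530
zinc: 35.4 × (4847.09/3760.32) = 35.4 × 1.289010 = 45.6310
coal: 43.6 × (139.18/112.89) = 43.6 × 1.232882 = 53.7536
steel: 12.5 × (662.26/728.55) = 12.5 × 0.909011 = 11.3626
Index = Σ wᵢ·(p₁ᵢ/p₀ᵢ) = 8.7530 + 45.6310 + 53.7536 + 11.3626 = 119.5002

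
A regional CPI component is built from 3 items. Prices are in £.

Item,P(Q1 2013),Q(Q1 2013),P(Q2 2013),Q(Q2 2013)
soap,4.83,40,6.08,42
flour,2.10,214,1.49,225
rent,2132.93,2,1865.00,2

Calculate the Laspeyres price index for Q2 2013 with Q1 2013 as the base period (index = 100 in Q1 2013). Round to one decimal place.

Laspeyres price index uses base-period quantities as weights.
ΣP(Q2 2013)·Q(Q1 2013) = 6.08×40 + 1.49×214 + 1865.00×2 = 243.2 + 318.86 + 3730 = 4292.06
ΣP(Q1 2013)·Q(Q1 2013) = 4.83×40 + 2.10×214 + 2132.93×2 = 193.2 + 449.4 + 4265.86 = 4908.46
Index = 4292.06 / 4908.46 × 100 = 87.4421

87.4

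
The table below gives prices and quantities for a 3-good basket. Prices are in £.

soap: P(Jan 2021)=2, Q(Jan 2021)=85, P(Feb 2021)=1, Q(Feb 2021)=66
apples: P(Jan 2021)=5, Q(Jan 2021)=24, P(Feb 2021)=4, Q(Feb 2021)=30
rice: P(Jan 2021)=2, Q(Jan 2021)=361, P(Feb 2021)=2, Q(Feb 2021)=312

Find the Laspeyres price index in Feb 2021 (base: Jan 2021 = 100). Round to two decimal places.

89.23

Laspeyres price index uses base-period quantities as weights.
ΣP(Feb 2021)·Q(Jan 2021) = 1×85 + 4×24 + 2×361 = 85 + 96 + 722 = 903
ΣP(Jan 2021)·Q(Jan 2021) = 2×85 + 5×24 + 2×361 = 170 + 120 + 722 = 1012
Index = 903 / 1012 × 100 = 89.2292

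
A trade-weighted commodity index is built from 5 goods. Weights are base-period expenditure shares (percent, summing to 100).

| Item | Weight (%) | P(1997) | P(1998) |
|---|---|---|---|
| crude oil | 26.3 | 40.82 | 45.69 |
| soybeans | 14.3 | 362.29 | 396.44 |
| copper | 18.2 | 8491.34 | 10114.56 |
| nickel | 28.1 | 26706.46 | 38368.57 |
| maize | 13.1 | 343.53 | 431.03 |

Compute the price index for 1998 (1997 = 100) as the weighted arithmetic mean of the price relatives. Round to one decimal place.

123.6

crude oil: 26.3 × (45.69/40.82) = 26.3 × 1.119304 = 29.4377
soybeans: 14.3 × (396.44/362.29) = 14.3 × 1.094262 = 15.6479
copper: 18.2 × (10114.56/8491.34) = 18.2 × 1.191162 = 21.6791
nickel: 28.1 × (38368.57/26706.46) = 28.1 × 1.436677 = 40.3706
maize: 13.1 × (431.03/343.53) = 13.1 × 1.254708 = 16.4367
Index = Σ wᵢ·(p₁ᵢ/p₀ᵢ) = 29.4377 + 15.6479 + 21.6791 + 40.3706 + 16.4367 = 123.5721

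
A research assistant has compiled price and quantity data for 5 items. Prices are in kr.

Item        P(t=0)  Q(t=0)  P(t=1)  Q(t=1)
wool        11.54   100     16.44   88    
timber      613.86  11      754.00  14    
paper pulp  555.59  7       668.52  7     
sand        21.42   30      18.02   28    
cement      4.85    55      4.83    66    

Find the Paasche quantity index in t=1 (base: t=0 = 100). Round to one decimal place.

113.5

Paasche quantity index uses current-period prices as weights.
ΣP(t=1)·Q(t=1) = 16.44×88 + 754.00×14 + 668.52×7 + 18.02×28 + 4.83×66 = 1446.72 + 10556 + 4679.64 + 504.56 + 318.78 = 17505.7
ΣP(t=1)·Q(t=0) = 16.44×100 + 754.00×11 + 668.52×7 + 18.02×30 + 4.83×55 = 1644 + 8294 + 4679.64 + 540.6 + 265.65 = 15423.89
Index = 17505.7 / 15423.89 × 100 = 113.4973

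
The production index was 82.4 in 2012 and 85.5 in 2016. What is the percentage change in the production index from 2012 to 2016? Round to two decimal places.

Change = (85.5 − 82.4) / 82.4 × 100
       = 3.1 / 82.4 × 100 = 3.7621%

3.76%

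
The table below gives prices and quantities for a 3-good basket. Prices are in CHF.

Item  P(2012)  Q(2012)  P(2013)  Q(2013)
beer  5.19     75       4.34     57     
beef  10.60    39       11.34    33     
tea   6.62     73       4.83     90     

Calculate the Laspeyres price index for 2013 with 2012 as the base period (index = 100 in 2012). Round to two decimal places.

87.13

Laspeyres price index uses base-period quantities as weights.
ΣP(2013)·Q(2012) = 4.34×75 + 11.34×39 + 4.83×73 = 325.5 + 442.26 + 352.59 = 1120.35
ΣP(2012)·Q(2012) = 5.19×75 + 10.60×39 + 6.62×73 = 389.25 + 413.4 + 483.26 = 1285.91
Index = 1120.35 / 1285.91 × 100 = 87.1251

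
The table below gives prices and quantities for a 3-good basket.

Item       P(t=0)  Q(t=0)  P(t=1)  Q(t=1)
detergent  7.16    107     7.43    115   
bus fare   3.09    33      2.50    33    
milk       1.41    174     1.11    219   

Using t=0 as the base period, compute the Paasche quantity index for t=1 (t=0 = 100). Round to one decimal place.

110.2

Paasche quantity index uses current-period prices as weights.
ΣP(t=1)·Q(t=1) = 7.43×115 + 2.50×33 + 1.11×219 = 854.45 + 82.5 + 243.09 = 1180.04
ΣP(t=1)·Q(t=0) = 7.43×107 + 2.50×33 + 1.11×174 = 795.01 + 82.5 + 193.14 = 1070.65
Index = 1180.04 / 1070.65 × 100 = 110.2172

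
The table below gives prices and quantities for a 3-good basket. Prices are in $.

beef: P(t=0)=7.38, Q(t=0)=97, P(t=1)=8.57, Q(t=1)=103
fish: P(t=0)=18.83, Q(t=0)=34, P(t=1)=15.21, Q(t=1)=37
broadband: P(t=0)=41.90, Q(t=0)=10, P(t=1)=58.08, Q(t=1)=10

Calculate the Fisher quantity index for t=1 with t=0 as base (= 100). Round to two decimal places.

Laspeyres component (base-period weights):
ΣP(t=0)Q(t=1) = 7.38×103 + 18.83×37 + 41.90×10 = 760.14 + 696.71 + 419 = 1875.85
ΣP(t=0)Q(t=0) = 7.38×97 + 18.83×34 + 41.90×10 = 715.86 + 640.22 + 419 = 1775.08
L = 1875.85 / 1775.08 × 100 = 105.6769
Paasche component (current-period weights):
ΣP(t=1)Q(t=1) = 8.57×103 + 15.21×37 + 58.08×10 = 882.71 + 562.77 + 580.8 = 2026.28
ΣP(t=1)Q(t=0) = 8.57×97 + 15.21×34 + 58.08×10 = 831.29 + 517.14 + 580.8 = 1929.23
P = 2026.28 / 1929.23 × 100 = 105.0305
Fisher = √(L × P) = √(105.6769 × 105.0305) = 105.3532

105.35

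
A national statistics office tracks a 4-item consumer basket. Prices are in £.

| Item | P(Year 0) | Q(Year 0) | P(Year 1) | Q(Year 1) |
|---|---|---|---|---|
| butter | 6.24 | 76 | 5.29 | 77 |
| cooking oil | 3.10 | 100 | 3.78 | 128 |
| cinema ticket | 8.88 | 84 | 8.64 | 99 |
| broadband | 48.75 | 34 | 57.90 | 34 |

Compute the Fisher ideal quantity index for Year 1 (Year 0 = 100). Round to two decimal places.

Laspeyres component (base-period weights):
ΣP(Year 0)Q(Year 1) = 6.24×77 + 3.10×128 + 8.88×99 + 48.75×34 = 480.48 + 396.8 + 879.12 + 1657.5 = 3413.9
ΣP(Year 0)Q(Year 0) = 6.24×76 + 3.10×100 + 8.88×84 + 48.75×34 = 474.24 + 310 + 745.92 + 1657.5 = 3187.66
L = 3413.9 / 3187.66 × 100 = 107.0974
Paasche component (current-period weights):
ΣP(Year 1)Q(Year 1) = 5.29×77 + 3.78×128 + 8.64×99 + 57.90×34 = 407.33 + 483.84 + 855.36 + 1968.6 = 3715.13
ΣP(Year 1)Q(Year 0) = 5.29×76 + 3.78×100 + 8.64×84 + 57.90×34 = 402.04 + 378 + 725.76 + 1968.6 = 3474.4
P = 3715.13 / 3474.4 × 100 = 106.9287
Fisher = √(L × P) = √(107.0974 × 106.9287) = 107.0130

107.01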